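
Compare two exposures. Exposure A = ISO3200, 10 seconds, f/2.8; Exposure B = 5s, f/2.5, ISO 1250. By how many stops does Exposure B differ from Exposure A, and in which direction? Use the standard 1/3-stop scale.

Aperture: f/2.8 → f/2.5 — 1/3 stop opened up (brighter).
Shutter speed: 10 → 8 → 6 → 5 — 1 stop faster (darker).
ISO: 3200 → 2500 → 2000 → 1600 → 1250 — 1 1/3 stops lower (darker).
Net: +1/3 −1 −1 1/3 = −2 stops.

2 stops darker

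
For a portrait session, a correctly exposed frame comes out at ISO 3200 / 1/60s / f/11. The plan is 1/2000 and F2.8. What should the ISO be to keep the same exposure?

Shutter speed: 1/60 → 1/125 → 1/250 → 1/500 → 1/1000 → 1/2000 — 5 stops shorter (darker).
Aperture: f/11 → f/8 → f/5.6 → f/4 → f/2.8 — 4 stops larger aperture (brighter).
Net change so far: 1 stop darker. Offset with the ISO: 3200 → 6400.

ISO 6400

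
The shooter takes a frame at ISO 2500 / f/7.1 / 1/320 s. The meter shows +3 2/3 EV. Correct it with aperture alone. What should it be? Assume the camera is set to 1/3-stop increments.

f/25

Overexposed by 3 2/3 stops → need 3 2/3 stops darker.
Aperture: f/7.1 → f/8 → f/9 → f/10 → f/11 → f/13 → f/14 → f/16 → f/18 → f/20 → f/22 → f/25.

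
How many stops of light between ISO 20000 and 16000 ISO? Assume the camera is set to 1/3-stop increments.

20000 → 16000 — count the steps: 1 third-stops = 1/3 stop.

1/3 stop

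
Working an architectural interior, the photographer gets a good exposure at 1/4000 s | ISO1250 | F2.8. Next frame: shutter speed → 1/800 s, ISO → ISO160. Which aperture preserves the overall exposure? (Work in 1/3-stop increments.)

f/2.2

Shutter speed: 1/4000 → 1/3200 → 1/2500 → 1/2000 → 1/1600 → 1/1250 → 1/1000 → 1/800 — 2 1/3 stops slower (brighter).
ISO: 1250 → 1000 → 800 → 640 → 500 → 400 → 320 → 250 → 200 → 160 — 3 stops dropped (darker).
Net change so far: 2/3 stop darker. Offset with the aperture: f/2.8 → f/2.5 → f/2.2.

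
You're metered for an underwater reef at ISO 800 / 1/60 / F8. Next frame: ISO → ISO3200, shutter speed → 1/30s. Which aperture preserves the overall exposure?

f/22

ISO: 800 → 1600 → 3200 — 2 stops higher (brighter).
Shutter speed: 1/60 → 1/30 — 1 stop slower (brighter).
Net change so far: 3 stops brighter. Offset with the aperture: f/8 → f/11 → f/16 → f/22.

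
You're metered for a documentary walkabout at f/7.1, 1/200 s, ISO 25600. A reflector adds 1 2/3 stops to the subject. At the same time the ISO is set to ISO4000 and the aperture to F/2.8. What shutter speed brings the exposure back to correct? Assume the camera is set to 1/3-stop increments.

Scene light: 1 2/3 stops brighter.
ISO: 25600 → 20000 → 16000 → 12800 → 10000 → 8000 → 6400 → 5000 → 4000 — 2 2/3 stops dropped (darker).
Aperture: f/7.1 → f/6.3 → f/5.6 → f/5 → f/4.5 → f/4 → f/3.5 → f/3.2 → f/2.8 — 2 2/3 stops opened up (brighter).
Net so far: 1 2/3 stops brighter. Shutter speed: 1/200 → 1/250 → 1/320 → 1/400 → 1/500 → 1/640.

1/640s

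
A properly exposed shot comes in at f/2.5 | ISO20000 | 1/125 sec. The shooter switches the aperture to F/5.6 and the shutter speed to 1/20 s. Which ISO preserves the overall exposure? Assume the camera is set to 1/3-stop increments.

Aperture: f/2.5 → f/2.8 → f/3.2 → f/3.5 → f/4 → f/4.5 → f/5 → f/5.6 — 2 1/3 stops narrower (darker).
Shutter speed: 1/125 → 1/100 → 1/80 → 1/60 → 1/50 → 1/40 → 1/30 → 1/25 → 1/20 — 2 2/3 stops longer (brighter).
Net change so far: 1/3 stop brighter. Offset with the ISO: 20000 → 16000.

ISO 16000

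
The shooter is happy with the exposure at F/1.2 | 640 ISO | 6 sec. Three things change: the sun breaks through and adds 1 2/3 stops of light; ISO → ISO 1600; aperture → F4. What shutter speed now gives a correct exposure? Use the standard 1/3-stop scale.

Scene light: 1 2/3 stops brighter.
ISO: 640 → 800 → 1000 → 1250 → 1600 — 1 1/3 stops higher (brighter).
Aperture: f/1.2 → f/1.4 → f/1.6 → f/1.8 → f/2 → f/2.2 → f/2.5 → f/2.8 → f/3.2 → f/3.5 → f/4 — 3 1/3 stops smaller aperture (darker).
Net so far: 1/3 stop darker. Shutter speed: 6 → 8.

8 s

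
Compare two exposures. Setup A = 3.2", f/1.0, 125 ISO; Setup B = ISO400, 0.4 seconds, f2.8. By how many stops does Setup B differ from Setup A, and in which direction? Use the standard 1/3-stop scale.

Aperture: f/1.0 → f/1.1 → f/1.2 → f/1.4 → f/1.6 → f/1.8 → f/2 → f/2.2 → f/2.5 → f/2.8 — 3 stops stopped down (darker).
Shutter speed: 3.2 → 2.5 → 2 → 1.6 → 1.3 → 1 → 0.8 → 0.6 → 0.5 → 0.4 — 3 stops faster (darker).
ISO: 125 → 160 → 200 → 250 → 320 → 400 — 1 2/3 stops higher (brighter).
Net: −3 −3 +1 2/3 = −4 1/3 stops.

4 1/3 stops darker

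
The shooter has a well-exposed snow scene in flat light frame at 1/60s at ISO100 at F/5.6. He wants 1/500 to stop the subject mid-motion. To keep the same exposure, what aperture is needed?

Shutter speed: 1/60 → 1/125 → 1/250 → 1/500 — 3 stops faster (darker).
Need 3 stops brighter from the aperture: f/5.6 → f/4 → f/2.8 → f/2.

f/2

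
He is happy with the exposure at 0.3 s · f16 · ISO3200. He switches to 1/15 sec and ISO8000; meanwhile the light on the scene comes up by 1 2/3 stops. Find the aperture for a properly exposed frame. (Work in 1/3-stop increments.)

Scene light: 1 2/3 stops brighter.
Shutter speed: 0.3 → 1/4 → 1/5 → 1/6 → 1/8 → 1/10 → 1/13 → 1/15 — 2 1/3 stops shorter (darker).
ISO: 3200 → 4000 → 5000 → 6400 → 8000 — 1 1/3 stops higher (brighter).
Net so far: 2/3 stop brighter. Aperture: f/16 → f/18 → f/20.

f/20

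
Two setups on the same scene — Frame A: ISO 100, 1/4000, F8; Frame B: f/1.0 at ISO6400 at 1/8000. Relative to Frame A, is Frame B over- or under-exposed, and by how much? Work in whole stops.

Aperture: f/8 → f/5.6 → f/4 → f/2.8 → f/2 → f/1.4 → f/1.0 — 6 stops wider (brighter).
Shutter speed: 1/4000 → 1/8000 — 1 stop shorter (darker).
ISO: 100 → 200 → 400 → 800 → 1600 → 3200 → 6400 — 6 stops raised (brighter).
Net: +6 −1 +6 = +11 stops.

11 stops brighter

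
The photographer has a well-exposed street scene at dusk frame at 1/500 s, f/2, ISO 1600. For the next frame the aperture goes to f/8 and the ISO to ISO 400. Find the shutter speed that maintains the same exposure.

1/8s

Aperture: f/2 → f/2.8 → f/4 → f/5.6 → f/8 — 4 stops stopped down (darker).
ISO: 1600 → 800 → 400 — 2 stops lower (darker).
Net change so far: 6 stops darker. Offset with the shutter speed: 1/500 → 1/250 → 1/125 → 1/60 → 1/30 → 1/15 → 1/8.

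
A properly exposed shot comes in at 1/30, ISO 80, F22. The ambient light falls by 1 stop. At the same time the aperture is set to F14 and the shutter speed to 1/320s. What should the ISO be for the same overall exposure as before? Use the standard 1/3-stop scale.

Scene light: 1 stop darker.
Aperture: f/22 → f/20 → f/18 → f/16 → f/14 — 1 1/3 stops wider (brighter).
Shutter speed: 1/30 → 1/40 → 1/50 → 1/60 → 1/80 → 1/100 → 1/125 → 1/160 → 1/200 → 1/250 → 1/320 — 3 1/3 stops shorter (darker).
Net so far: 3 stops darker. ISO: 80 → 100 → 125 → 160 → 200 → 250 → 320 → 400 → 500 → 640.

ISO 640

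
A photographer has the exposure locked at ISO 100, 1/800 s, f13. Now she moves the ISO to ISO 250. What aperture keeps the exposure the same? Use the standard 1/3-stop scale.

ISO: 100 → 125 → 160 → 200 → 250 — 1 1/3 stops higher (brighter).
Need 1 1/3 stops darker from the aperture: f/13 → f/14 → f/16 → f/18 → f/20.

f/20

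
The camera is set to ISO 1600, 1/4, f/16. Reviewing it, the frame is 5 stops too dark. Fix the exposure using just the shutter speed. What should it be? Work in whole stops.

8 s

Underexposed by 5 stops → need 5 stops brighter.
Shutter speed: 1/4 → 1/2 → 1 → 2 → 4 → 8.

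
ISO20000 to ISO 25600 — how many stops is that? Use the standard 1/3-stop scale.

1/3 stop

20000 → 25600 — count the steps: 1 third-stops = 1/3 stop.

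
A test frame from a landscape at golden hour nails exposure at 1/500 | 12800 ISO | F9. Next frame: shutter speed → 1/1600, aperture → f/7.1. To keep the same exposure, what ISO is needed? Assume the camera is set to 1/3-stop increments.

Shutter speed: 1/500 → 1/640 → 1/800 → 1/1000 → 1/1250 → 1/1600 — 1 2/3 stops faster (darker).
Aperture: f/9 → f/8 → f/7.1 — 2/3 stop wider (brighter).
Net change so far: 1 stop darker. Offset with the ISO: 12800 → 16000 → 20000 → 25600.

ISO 25600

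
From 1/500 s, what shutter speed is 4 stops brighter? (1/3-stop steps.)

1/30s

Shutter speed: 1/500 → 1/400 → 1/320 → 1/250 → 1/200 → 1/160 → 1/125 → 1/100 → 1/80 → 1/60 → 1/50 → 1/40 → 1/30 — 4 stops slower (brighter).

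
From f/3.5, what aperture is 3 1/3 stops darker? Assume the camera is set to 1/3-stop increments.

f/11

Aperture: f/3.5 → f/4 → f/4.5 → f/5 → f/5.6 → f/6.3 → f/7.1 → f/8 → f/9 → f/10 → f/11 — 3 1/3 stops narrower (darker).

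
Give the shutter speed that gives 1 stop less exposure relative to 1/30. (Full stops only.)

Shutter speed: 1/30 → 1/60 — 1 stop faster (darker).

1/60s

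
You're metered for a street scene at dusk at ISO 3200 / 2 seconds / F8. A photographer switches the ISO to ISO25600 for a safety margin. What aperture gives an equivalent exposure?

f/22

ISO: 3200 → 6400 → 12800 → 25600 — 3 stops higher (brighter).
Need 3 stops darker from the aperture: f/8 → f/11 → f/16 → f/22.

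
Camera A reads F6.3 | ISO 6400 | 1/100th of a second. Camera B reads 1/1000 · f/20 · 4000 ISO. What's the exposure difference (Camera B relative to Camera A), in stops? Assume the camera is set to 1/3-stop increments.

7 1/3 stops darker

Aperture: f/6.3 → f/7.1 → f/8 → f/9 → f/10 → f/11 → f/13 → f/14 → f/16 → f/18 → f/20 — 3 1/3 stops smaller aperture (darker).
Shutter speed: 1/100 → 1/125 → 1/160 → 1/200 → 1/250 → 1/320 → 1/400 → 1/500 → 1/640 → 1/800 → 1/1000 — 3 1/3 stops faster (darker).
ISO: 6400 → 5000 → 4000 — 2/3 stop lower (darker).
Net: −3 1/3 −3 1/3 −2/3 = −7 1/3 stops.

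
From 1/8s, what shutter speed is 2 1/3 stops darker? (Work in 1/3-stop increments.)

1/40s

Shutter speed: 1/8 → 1/10 → 1/13 → 1/15 → 1/20 → 1/25 → 1/30 → 1/40 — 2 1/3 stops faster (darker).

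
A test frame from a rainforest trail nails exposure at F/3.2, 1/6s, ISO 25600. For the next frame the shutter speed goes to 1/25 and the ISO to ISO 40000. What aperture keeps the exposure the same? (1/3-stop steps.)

f/2

Shutter speed: 1/6 → 1/8 → 1/10 → 1/13 → 1/15 → 1/20 → 1/25 — 2 stops faster (darker).
ISO: 25600 → 32000 → 40000 — 2/3 stop higher (brighter).
Net change so far: 1 1/3 stops darker. Offset with the aperture: f/3.2 → f/2.8 → f/2.5 → f/2.2 → f/2.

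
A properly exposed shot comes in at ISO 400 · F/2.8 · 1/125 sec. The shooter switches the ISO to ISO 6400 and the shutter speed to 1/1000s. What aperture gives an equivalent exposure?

f/4

ISO: 400 → 800 → 1600 → 3200 → 6400 — 4 stops higher (brighter).
Shutter speed: 1/125 → 1/250 → 1/500 → 1/1000 — 3 stops shorter (darker).
Net change so far: 1 stop brighter. Offset with the aperture: f/2.8 → f/4.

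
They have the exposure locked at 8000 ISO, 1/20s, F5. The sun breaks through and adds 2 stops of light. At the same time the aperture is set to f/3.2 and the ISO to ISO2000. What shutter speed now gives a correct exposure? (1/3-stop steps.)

Scene light: 2 stops brighter.
Aperture: f/5 → f/4.5 → f/4 → f/3.5 → f/3.2 — 1 1/3 stops opened up (brighter).
ISO: 8000 → 6400 → 5000 → 4000 → 3200 → 2500 → 2000 — 2 stops lower (darker).
Net so far: 1 1/3 stops brighter. Shutter speed: 1/20 → 1/25 → 1/30 → 1/40 → 1/50.

1/50s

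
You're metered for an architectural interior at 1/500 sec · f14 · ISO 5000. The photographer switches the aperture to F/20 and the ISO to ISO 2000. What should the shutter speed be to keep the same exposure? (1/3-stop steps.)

1/100s

Aperture: f/14 → f/16 → f/18 → f/20 — 1 stop narrower (darker).
ISO: 5000 → 4000 → 3200 → 2500 → 2000 — 1 1/3 stops dropped (darker).
Net change so far: 2 1/3 stops darker. Offset with the shutter speed: 1/500 → 1/400 → 1/320 → 1/250 → 1/200 → 1/160 → 1/125 → 1/100.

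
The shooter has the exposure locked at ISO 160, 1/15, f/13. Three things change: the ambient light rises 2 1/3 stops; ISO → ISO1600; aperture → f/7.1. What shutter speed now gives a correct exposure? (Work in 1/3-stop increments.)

1/2500s

Scene light: 2 1/3 stops brighter.
ISO: 160 → 200 → 250 → 320 → 400 → 500 → 640 → 800 → 1000 → 1250 → 1600 — 3 1/3 stops raised (brighter).
Aperture: f/13 → f/11 → f/10 → f/9 → f/8 → f/7.1 — 1 2/3 stops wider (brighter).
Net so far: 7 1/3 stops brighter. Shutter speed: 1/15 → 1/20 → 1/25 → 1/30 → 1/40 → 1/50 → 1/60 → 1/80 → 1/100 → 1/125 → 1/160 → 1/200 → 1/250 → 1/320 → 1/400 → 1/500 → 1/640 → 1/800 → 1/1000 → 1/1250 → 1/1600 → 1/2000 → 1/2500.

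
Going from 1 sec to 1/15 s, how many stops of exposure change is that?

4 stops

1 → 1/2 → 1/4 → 1/8 → 1/15 — count the steps: 4 stops.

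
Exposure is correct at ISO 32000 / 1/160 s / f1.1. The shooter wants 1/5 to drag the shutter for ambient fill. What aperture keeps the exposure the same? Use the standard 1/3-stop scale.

f/6.3

Shutter speed: 1/160 → 1/125 → 1/100 → 1/80 → 1/60 → 1/50 → 1/40 → 1/30 → 1/25 → 1/20 → 1/15 → 1/13 → 1/10 → 1/8 → 1/6 → 1/5 — 5 stops longer (brighter).
Need 5 stops darker from the aperture: f/1.1 → f/1.2 → f/1.4 → f/1.6 → f/1.8 → f/2 → f/2.2 → f/2.5 → f/2.8 → f/3.2 → f/3.5 → f/4 → f/4.5 → f/5 → f/5.6 → f/6.3.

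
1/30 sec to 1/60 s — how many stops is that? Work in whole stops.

1 stop

1/30 → 1/60 — count the steps: 1 stop.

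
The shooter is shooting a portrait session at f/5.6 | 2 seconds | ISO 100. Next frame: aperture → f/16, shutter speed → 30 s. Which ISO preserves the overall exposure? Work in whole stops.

ISO 50

Aperture: f/5.6 → f/8 → f/11 → f/16 — 3 stops smaller aperture (darker).
Shutter speed: 2 → 4 → 8 → 15 → 30 — 4 stops slower (brighter).
Net change so far: 1 stop brighter. Offset with the ISO: 100 → 50.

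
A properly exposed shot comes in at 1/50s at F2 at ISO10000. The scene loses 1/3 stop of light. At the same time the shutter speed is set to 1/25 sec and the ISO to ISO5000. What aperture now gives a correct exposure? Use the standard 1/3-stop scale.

f/1.8

Scene light: 1/3 stop darker.
Shutter speed: 1/50 → 1/40 → 1/30 → 1/25 — 1 stop longer (brighter).
ISO: 10000 → 8000 → 6400 → 5000 — 1 stop dropped (darker).
Net so far: 1/3 stop darker. Aperture: f/2 → f/1.8.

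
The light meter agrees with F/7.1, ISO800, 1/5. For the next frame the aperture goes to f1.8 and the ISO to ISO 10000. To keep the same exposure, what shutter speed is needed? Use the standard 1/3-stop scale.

1/1000s

Aperture: f/7.1 → f/6.3 → f/5.6 → f/5 → f/4.5 → f/4 → f/3.5 → f/3.2 → f/2.8 → f/2.5 → f/2.2 → f/2 → f/1.8 — 4 stops larger aperture (brighter).
ISO: 800 → 1000 → 1250 → 1600 → 2000 → 2500 → 3200 → 4000 → 5000 → 6400 → 8000 → 10000 — 3 2/3 stops raised (brighter).
Net change so far: 7 2/3 stops brighter. Offset with the shutter speed: 1/5 → 1/6 → 1/8 → 1/10 → 1/13 → 1/15 → 1/20 → 1/25 → 1/30 → 1/40 → 1/50 → 1/60 → 1/80 → 1/100 → 1/125 → 1/160 → 1/200 → 1/250 → 1/320 → 1/400 → 1/500 → 1/640 → 1/800 → 1/1000.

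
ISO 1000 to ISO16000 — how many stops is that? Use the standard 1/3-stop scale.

4 stops

1000 → 1250 → 1600 → 2000 → 2500 → 3200 → 4000 → 5000 → 6400 → 8000 → 10000 → 12800 → 16000 — count the steps: 12 third-stops = 4 stops.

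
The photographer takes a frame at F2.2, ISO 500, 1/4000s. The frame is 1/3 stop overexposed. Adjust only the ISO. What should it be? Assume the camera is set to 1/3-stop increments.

ISO 400

Overexposed by 1/3 stop → need 1/3 stop darker.
ISO: 500 → 400.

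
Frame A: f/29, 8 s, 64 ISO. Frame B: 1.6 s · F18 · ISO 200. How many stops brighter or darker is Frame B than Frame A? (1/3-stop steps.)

2/3 stop brighter

Aperture: f/29 → f/25 → f/22 → f/20 → f/18 — 1 1/3 stops opened up (brighter).
Shutter speed: 8 → 6 → 5 → 4 → 3.2 → 2.5 → 2 → 1.6 — 2 1/3 stops faster (darker).
ISO: 64 → 80 → 100 → 125 → 160 → 200 — 1 2/3 stops raised (brighter).
Net: +1 1/3 −2 1/3 +1 2/3 = +2/3 stops.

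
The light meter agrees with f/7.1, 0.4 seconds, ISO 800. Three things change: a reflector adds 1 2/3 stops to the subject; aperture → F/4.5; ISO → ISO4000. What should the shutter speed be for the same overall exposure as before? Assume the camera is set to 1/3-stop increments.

1/100s

Scene light: 1 2/3 stops brighter.
Aperture: f/7.1 → f/6.3 → f/5.6 → f/5 → f/4.5 — 1 1/3 stops opened up (brighter).
ISO: 800 → 1000 → 1250 → 1600 → 2000 → 2500 → 3200 → 4000 — 2 1/3 stops higher (brighter).
Net so far: 5 1/3 stops brighter. Shutter speed: 0.4 → 0.3 → 1/4 → 1/5 → 1/6 → 1/8 → 1/10 → 1/13 → 1/15 → 1/20 → 1/25 → 1/30 → 1/40 → 1/50 → 1/60 → 1/80 → 1/100.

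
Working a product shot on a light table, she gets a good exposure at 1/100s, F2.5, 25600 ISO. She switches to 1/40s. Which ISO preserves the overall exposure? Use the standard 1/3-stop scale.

Shutter speed: 1/100 → 1/80 → 1/60 → 1/50 → 1/40 — 1 1/3 stops slower (brighter).
Need 1 1/3 stops darker from the ISO: 25600 → 20000 → 16000 → 12800 → 10000.

ISO 10000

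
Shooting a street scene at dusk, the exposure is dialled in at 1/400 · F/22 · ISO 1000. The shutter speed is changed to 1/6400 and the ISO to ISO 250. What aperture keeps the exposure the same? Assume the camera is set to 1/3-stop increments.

f/2.8

Shutter speed: 1/400 → 1/500 → 1/640 → 1/800 → 1/1000 → 1/1250 → 1/1600 → 1/2000 → 1/2500 → 1/3200 → 1/4000 → 1/5000 → 1/6400 — 4 stops faster (darker).
ISO: 1000 → 800 → 640 → 500 → 400 → 320 → 250 — 2 stops dropped (darker).
Net change so far: 6 stops darker. Offset with the aperture: f/22 → f/20 → f/18 → f/16 → f/14 → f/13 → f/11 → f/10 → f/9 → f/8 → f/7.1 → f/6.3 → f/5.6 → f/5 → f/4.5 → f/4 → f/3.5 → f/3.2 → f/2.8.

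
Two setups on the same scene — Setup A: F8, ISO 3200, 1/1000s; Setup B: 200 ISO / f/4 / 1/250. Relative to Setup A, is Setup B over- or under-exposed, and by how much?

same exposure (0 stops)

Aperture: f/8 → f/5.6 → f/4 — 2 stops wider (brighter).
Shutter speed: 1/1000 → 1/500 → 1/250 — 2 stops slower (brighter).
ISO: 3200 → 1600 → 800 → 400 → 200 — 4 stops lower (darker).
Net: +2 +2 −4 = 0 stops.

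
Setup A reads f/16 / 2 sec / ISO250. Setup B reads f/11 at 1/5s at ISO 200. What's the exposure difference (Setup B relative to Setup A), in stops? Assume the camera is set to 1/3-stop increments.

Aperture: f/16 → f/14 → f/13 → f/11 — 1 stop larger aperture (brighter).
Shutter speed: 2 → 1.6 → 1.3 → 1 → 0.8 → 0.6 → 0.5 → 0.4 → 0.3 → 1/4 → 1/5 — 3 1/3 stops faster (darker).
ISO: 250 → 200 — 1/3 stop lower (darker).
Net: +1 −3 1/3 −1/3 = −2 2/3 stops.

2 2/3 stops darker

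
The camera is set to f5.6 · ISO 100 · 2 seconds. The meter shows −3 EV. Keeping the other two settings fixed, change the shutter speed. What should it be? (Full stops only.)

Underexposed by 3 stops → need 3 stops brighter.
Shutter speed: 2 → 4 → 8 → 15.

15 s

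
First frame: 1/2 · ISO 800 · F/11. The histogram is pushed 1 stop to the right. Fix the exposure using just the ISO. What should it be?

Overexposed by 1 stop → need 1 stop darker.
ISO: 800 → 400.

ISO 400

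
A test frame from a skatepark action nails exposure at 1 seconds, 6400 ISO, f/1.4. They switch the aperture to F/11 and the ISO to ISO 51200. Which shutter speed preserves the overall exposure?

Aperture: f/1.4 → f/2 → f/2.8 → f/4 → f/5.6 → f/8 → f/11 — 6 stops smaller aperture (darker).
ISO: 6400 → 12800 → 25600 → 51200 — 3 stops higher (brighter).
Net change so far: 3 stops darker. Offset with the shutter speed: 1 → 2 → 4 → 8.

8 s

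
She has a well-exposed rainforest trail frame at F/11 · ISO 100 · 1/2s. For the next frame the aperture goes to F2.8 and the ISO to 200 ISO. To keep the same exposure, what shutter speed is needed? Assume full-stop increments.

1/60s

Aperture: f/11 → f/8 → f/5.6 → f/4 → f/2.8 — 4 stops wider (brighter).
ISO: 100 → 200 — 1 stop higher (brighter).
Net change so far: 5 stops brighter. Offset with the shutter speed: 1/2 → 1/4 → 1/8 → 1/15 → 1/30 → 1/60.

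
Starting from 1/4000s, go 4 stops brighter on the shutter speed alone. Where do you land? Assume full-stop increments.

Shutter speed: 1/4000 → 1/2000 → 1/1000 → 1/500 → 1/250 — 4 stops longer (brighter).

1/250s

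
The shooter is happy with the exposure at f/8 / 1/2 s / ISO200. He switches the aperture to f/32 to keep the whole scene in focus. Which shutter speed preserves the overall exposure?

Aperture: f/8 → f/11 → f/16 → f/22 → f/32 — 4 stops smaller aperture (darker).
Need 4 stops brighter from the shutter speed: 1/2 → 1 → 2 → 4 → 8.

8 s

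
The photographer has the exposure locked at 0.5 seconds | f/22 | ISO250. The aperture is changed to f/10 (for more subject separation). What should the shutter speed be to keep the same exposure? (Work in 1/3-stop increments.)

Aperture: f/22 → f/20 → f/18 → f/16 → f/14 → f/13 → f/11 → f/10 — 2 1/3 stops larger aperture (brighter).
Need 2 1/3 stops darker from the shutter speed: 0.5 → 0.4 → 0.3 → 1/4 → 1/5 → 1/6 → 1/8 → 1/10.

1/10s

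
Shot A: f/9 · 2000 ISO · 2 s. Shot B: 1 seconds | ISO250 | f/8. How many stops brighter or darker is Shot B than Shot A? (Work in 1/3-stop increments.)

3 2/3 stops darker

Aperture: f/9 → f/8 — 1/3 stop opened up (brighter).
Shutter speed: 2 → 1.6 → 1.3 → 1 — 1 stop faster (darker).
ISO: 2000 → 1600 → 1250 → 1000 → 800 → 640 → 500 → 400 → 320 → 250 — 3 stops dropped (darker).
Net: +1/3 −1 −3 = −3 2/3 stops.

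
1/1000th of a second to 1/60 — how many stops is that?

1/1000 → 1/500 → 1/250 → 1/125 → 1/60 — count the steps: 4 stops.

4 stops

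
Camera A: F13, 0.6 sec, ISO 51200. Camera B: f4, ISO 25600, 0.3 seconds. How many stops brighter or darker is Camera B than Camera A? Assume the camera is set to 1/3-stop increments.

Aperture: f/13 → f/11 → f/10 → f/9 → f/8 → f/7.1 → f/6.3 → f/5.6 → f/5 → f/4.5 → f/4 — 3 1/3 stops larger aperture (brighter).
Shutter speed: 0.6 → 0.5 → 0.4 → 0.3 — 1 stop shorter (darker).
ISO: 51200 → 40000 → 32000 → 25600 — 1 stop lower (darker).
Net: +3 1/3 −1 −1 = +1 1/3 stops.

1 1/3 stops brighter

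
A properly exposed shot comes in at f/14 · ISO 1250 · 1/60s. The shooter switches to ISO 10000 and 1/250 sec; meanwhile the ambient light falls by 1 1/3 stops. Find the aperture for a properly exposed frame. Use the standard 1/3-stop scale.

f/13

Scene light: 1 1/3 stops darker.
ISO: 1250 → 1600 → 2000 → 2500 → 3200 → 4000 → 5000 → 6400 → 8000 → 10000 — 3 stops higher (brighter).
Shutter speed: 1/60 → 1/80 → 1/100 → 1/125 → 1/160 → 1/200 → 1/250 — 2 stops shorter (darker).
Net so far: 1/3 stop darker. Aperture: f/14 → f/13.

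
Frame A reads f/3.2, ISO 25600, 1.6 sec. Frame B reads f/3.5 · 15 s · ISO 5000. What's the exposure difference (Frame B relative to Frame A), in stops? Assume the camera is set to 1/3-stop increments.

Aperture: f/3.2 → f/3.5 — 1/3 stop narrower (darker).
Shutter speed: 1.6 → 2 → 2.5 → 3.2 → 4 → 5 → 6 → 8 → 10 → 13 → 15 — 3 1/3 stops slower (brighter).
ISO: 25600 → 20000 → 16000 → 12800 → 10000 → 8000 → 6400 → 5000 — 2 1/3 stops lower (darker).
Net: −1/3 +3 1/3 −2 1/3 = +2/3 stops.

2/3 stop brighter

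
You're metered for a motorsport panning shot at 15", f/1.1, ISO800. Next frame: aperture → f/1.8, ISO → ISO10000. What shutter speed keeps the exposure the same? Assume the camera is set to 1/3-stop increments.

Aperture: f/1.1 → f/1.2 → f/1.4 → f/1.6 → f/1.8 — 1 1/3 stops narrower (darker).
ISO: 800 → 1000 → 1250 → 1600 → 2000 → 2500 → 3200 → 4000 → 5000 → 6400 → 8000 → 10000 — 3 2/3 stops raised (brighter).
Net change so far: 2 1/3 stops brighter. Offset with the shutter speed: 15 → 13 → 10 → 8 → 6 → 5 → 4 → 3.2.

3.2 s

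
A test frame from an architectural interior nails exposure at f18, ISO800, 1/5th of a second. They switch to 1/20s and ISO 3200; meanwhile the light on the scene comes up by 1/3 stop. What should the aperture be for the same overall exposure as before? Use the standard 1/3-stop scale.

Scene light: 1/3 stop brighter.
Shutter speed: 1/5 → 1/6 → 1/8 → 1/10 → 1/13 → 1/15 → 1/20 — 2 stops shorter (darker).
ISO: 800 → 1000 → 1250 → 1600 → 2000 → 2500 → 3200 — 2 stops higher (brighter).
Net so far: 1/3 stop brighter. Aperture: f/18 → f/20.

f/20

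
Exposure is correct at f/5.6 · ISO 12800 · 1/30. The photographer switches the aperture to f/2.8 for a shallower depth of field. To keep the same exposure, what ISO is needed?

ISO 3200

Aperture: f/5.6 → f/4 → f/2.8 — 2 stops larger aperture (brighter).
Need 2 stops darker from the ISO: 12800 → 6400 → 3200.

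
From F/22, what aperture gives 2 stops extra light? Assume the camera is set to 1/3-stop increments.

Aperture: f/22 → f/20 → f/18 → f/16 → f/14 → f/13 → f/11 — 2 stops larger aperture (brighter).

f/11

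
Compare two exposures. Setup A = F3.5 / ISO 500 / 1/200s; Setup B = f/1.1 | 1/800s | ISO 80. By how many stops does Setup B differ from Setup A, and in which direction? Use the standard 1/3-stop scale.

1 1/3 stops darker

Aperture: f/3.5 → f/3.2 → f/2.8 → f/2.5 → f/2.2 → f/2 → f/1.8 → f/1.6 → f/1.4 → f/1.2 → f/1.1 — 3 1/3 stops larger aperture (brighter).
Shutter speed: 1/200 → 1/250 → 1/320 → 1/400 → 1/500 → 1/640 → 1/800 — 2 stops faster (darker).
ISO: 500 → 400 → 320 → 250 → 200 → 160 → 125 → 100 → 80 — 2 2/3 stops dropped (darker).
Net: +3 1/3 −2 −2 2/3 = −1 1/3 stops.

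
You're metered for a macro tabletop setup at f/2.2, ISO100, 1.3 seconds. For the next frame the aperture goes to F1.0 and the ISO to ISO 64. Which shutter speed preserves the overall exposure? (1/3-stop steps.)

0.4 s

Aperture: f/2.2 → f/2 → f/1.8 → f/1.6 → f/1.4 → f/1.2 → f/1.1 → f/1.0 — 2 1/3 stops larger aperture (brighter).
ISO: 100 → 80 → 64 — 2/3 stop lower (darker).
Net change so far: 1 2/3 stops brighter. Offset with the shutter speed: 1.3 → 1 → 0.8 → 0.6 → 0.5 → 0.4.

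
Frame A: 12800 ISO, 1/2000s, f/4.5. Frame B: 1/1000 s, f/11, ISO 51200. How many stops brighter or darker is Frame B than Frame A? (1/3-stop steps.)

Aperture: f/4.5 → f/5 → f/5.6 → f/6.3 → f/7.1 → f/8 → f/9 → f/10 → f/11 — 2 2/3 stops smaller aperture (darker).
Shutter speed: 1/2000 → 1/1600 → 1/1250 → 1/1000 — 1 stop slower (brighter).
ISO: 12800 → 16000 → 20000 → 25600 → 32000 → 40000 → 51200 — 2 stops raised (brighter).
Net: −2 2/3 +1 +2 = +1/3 stops.

1/3 stop brighter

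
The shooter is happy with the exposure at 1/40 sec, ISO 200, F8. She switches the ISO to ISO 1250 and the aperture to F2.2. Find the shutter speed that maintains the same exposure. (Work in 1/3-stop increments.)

1/3200s

ISO: 200 → 250 → 320 → 400 → 500 → 640 → 800 → 1000 → 1250 — 2 2/3 stops raised (brighter).
Aperture: f/8 → f/7.1 → f/6.3 → f/5.6 → f/5 → f/4.5 → f/4 → f/3.5 → f/3.2 → f/2.8 → f/2.5 → f/2.2 — 3 2/3 stops opened up (brighter).
Net change so far: 6 1/3 stops brighter. Offset with the shutter speed: 1/40 → 1/50 → 1/60 → 1/80 → 1/100 → 1/125 → 1/160 → 1/200 → 1/250 → 1/320 → 1/400 → 1/500 → 1/640 → 1/800 → 1/1000 → 1/1250 → 1/1600 → 1/2000 → 1/2500 → 1/3200.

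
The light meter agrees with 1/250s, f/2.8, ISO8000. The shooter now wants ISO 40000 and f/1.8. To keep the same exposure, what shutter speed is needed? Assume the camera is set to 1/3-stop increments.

1/3200s

ISO: 8000 → 10000 → 12800 → 16000 → 20000 → 25600 → 32000 → 40000 — 2 1/3 stops higher (brighter).
Aperture: f/2.8 → f/2.5 → f/2.2 → f/2 → f/1.8 — 1 1/3 stops opened up (brighter).
Net change so far: 3 2/3 stops brighter. Offset with the shutter speed: 1/250 → 1/320 → 1/400 → 1/500 → 1/640 → 1/800 → 1/1000 → 1/1250 → 1/1600 → 1/2000 → 1/2500 → 1/3200.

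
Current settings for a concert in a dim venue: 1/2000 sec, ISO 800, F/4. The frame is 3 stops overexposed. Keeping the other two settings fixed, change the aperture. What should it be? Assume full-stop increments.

f/11

Overexposed by 3 stops → need 3 stops darker.
Aperture: f/4 → f/5.6 → f/8 → f/11.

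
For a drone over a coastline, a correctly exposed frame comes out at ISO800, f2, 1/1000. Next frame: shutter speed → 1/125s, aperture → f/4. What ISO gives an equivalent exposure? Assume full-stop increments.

Shutter speed: 1/1000 → 1/500 → 1/250 → 1/125 — 3 stops slower (brighter).
Aperture: f/2 → f/2.8 → f/4 — 2 stops stopped down (darker).
Net change so far: 1 stop brighter. Offset with the ISO: 800 → 400.

ISO 400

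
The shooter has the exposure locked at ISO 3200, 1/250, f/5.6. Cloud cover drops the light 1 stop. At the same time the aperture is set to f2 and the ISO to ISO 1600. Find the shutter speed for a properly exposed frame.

1/500s

Scene light: 1 stop darker.
Aperture: f/5.6 → f/4 → f/2.8 → f/2 — 3 stops opened up (brighter).
ISO: 3200 → 1600 — 1 stop dropped (darker).
Net so far: 1 stop brighter. Shutter speed: 1/250 → 1/500.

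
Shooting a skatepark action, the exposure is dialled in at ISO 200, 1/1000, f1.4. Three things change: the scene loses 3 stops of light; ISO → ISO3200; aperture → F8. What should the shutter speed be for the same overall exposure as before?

Scene light: 3 stops darker.
ISO: 200 → 400 → 800 → 1600 → 3200 — 4 stops higher (brighter).
Aperture: f/1.4 → f/2 → f/2.8 → f/4 → f/5.6 → f/8 — 5 stops narrower (darker).
Net so far: 4 stops darker. Shutter speed: 1/1000 → 1/500 → 1/250 → 1/125 → 1/60.

1/60s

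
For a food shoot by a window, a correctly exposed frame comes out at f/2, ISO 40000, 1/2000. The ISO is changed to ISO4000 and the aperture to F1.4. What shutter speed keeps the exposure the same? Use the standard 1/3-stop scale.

ISO: 40000 → 32000 → 25600 → 20000 → 16000 → 12800 → 10000 → 8000 → 6400 → 5000 → 4000 — 3 1/3 stops lower (darker).
Aperture: f/2 → f/1.8 → f/1.6 → f/1.4 — 1 stop larger aperture (brighter).
Net change so far: 2 1/3 stops darker. Offset with the shutter speed: 1/2000 → 1/1600 → 1/1250 → 1/1000 → 1/800 → 1/640 → 1/500 → 1/400.

1/400s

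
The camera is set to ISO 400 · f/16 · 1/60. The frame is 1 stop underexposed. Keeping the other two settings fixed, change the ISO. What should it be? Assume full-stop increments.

ISO 800

Underexposed by 1 stop → need 1 stop brighter.
ISO: 400 → 800.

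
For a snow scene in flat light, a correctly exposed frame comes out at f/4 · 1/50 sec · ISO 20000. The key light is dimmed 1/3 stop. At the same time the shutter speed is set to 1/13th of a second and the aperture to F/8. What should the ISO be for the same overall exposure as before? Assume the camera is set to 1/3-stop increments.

ISO 25600

Scene light: 1/3 stop darker.
Shutter speed: 1/50 → 1/40 → 1/30 → 1/25 → 1/20 → 1/15 → 1/13 — 2 stops slower (brighter).
Aperture: f/4 → f/4.5 → f/5 → f/5.6 → f/6.3 → f/7.1 → f/8 — 2 stops smaller aperture (darker).
Net so far: 1/3 stop darker. ISO: 20000 → 25600.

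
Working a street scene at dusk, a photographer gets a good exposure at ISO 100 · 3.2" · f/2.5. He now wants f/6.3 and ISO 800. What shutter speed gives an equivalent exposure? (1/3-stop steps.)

Aperture: f/2.5 → f/2.8 → f/3.2 → f/3.5 → f/4 → f/4.5 → f/5 → f/5.6 → f/6.3 — 2 2/3 stops stopped down (darker).
ISO: 100 → 125 → 160 → 200 → 250 → 320 → 400 → 500 → 640 → 800 — 3 stops raised (brighter).
Net change so far: 1/3 stop brighter. Offset with the shutter speed: 3.2 → 2.5.

2.5 s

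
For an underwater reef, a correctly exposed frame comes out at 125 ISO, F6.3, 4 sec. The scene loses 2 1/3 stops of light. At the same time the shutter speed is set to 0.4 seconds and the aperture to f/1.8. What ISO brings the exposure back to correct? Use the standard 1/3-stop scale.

Scene light: 2 1/3 stops darker.
Shutter speed: 4 → 3.2 → 2.5 → 2 → 1.6 → 1.3 → 1 → 0.8 → 0.6 → 0.5 → 0.4 — 3 1/3 stops faster (darker).
Aperture: f/6.3 → f/5.6 → f/5 → f/4.5 → f/4 → f/3.5 → f/3.2 → f/2.8 → f/2.5 → f/2.2 → f/2 → f/1.8 — 3 2/3 stops larger aperture (brighter).
Net so far: 2 stops darker. ISO: 125 → 160 → 200 → 250 → 320 → 400 → 500.

ISO 500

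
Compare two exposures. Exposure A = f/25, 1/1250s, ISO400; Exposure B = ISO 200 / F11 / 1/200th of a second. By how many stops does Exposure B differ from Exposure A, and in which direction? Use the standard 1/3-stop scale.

Aperture: f/25 → f/22 → f/20 → f/18 → f/16 → f/14 → f/13 → f/11 — 2 1/3 stops larger aperture (brighter).
Shutter speed: 1/1250 → 1/1000 → 1/800 → 1/640 → 1/500 → 1/400 → 1/320 → 1/250 → 1/200 — 2 2/3 stops slower (brighter).
ISO: 400 → 320 → 250 → 200 — 1 stop dropped (darker).
Net: +2 1/3 +2 2/3 −1 = +4 stops.

4 stops brighter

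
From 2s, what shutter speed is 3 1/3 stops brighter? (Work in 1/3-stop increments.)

Shutter speed: 2 → 2.5 → 3.2 → 4 → 5 → 6 → 8 → 10 → 13 → 15 → 20 — 3 1/3 stops longer (brighter).

20 s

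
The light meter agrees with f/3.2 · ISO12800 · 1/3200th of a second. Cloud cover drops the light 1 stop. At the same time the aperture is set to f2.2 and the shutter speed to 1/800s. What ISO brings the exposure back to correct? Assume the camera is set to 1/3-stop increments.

ISO 3200

Scene light: 1 stop darker.
Aperture: f/3.2 → f/2.8 → f/2.5 → f/2.2 — 1 stop opened up (brighter).
Shutter speed: 1/3200 → 1/2500 → 1/2000 → 1/1600 → 1/1250 → 1/1000 → 1/800 — 2 stops slower (brighter).
Net so far: 2 stops brighter. ISO: 12800 → 10000 → 8000 → 6400 → 5000 → 4000 → 3200.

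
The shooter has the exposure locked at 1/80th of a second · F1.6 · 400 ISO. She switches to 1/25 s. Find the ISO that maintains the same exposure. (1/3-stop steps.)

ISO 125

Shutter speed: 1/80 → 1/60 → 1/50 → 1/40 → 1/30 → 1/25 — 1 2/3 stops slower (brighter).
Need 1 2/3 stops darker from the ISO: 400 → 320 → 250 → 200 → 160 → 125.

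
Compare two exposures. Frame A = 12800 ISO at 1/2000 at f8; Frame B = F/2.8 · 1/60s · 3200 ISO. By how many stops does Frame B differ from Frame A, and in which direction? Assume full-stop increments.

Aperture: f/8 → f/5.6 → f/4 → f/2.8 — 3 stops wider (brighter).
Shutter speed: 1/2000 → 1/1000 → 1/500 → 1/250 → 1/125 → 1/60 — 5 stops longer (brighter).
ISO: 12800 → 6400 → 3200 — 2 stops lower (darker).
Net: +3 +5 −2 = +6 stops.

6 stops brighter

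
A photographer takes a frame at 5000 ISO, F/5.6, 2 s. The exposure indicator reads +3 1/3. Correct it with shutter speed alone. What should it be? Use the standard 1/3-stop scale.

1/5s

Overexposed by 3 1/3 stops → need 3 1/3 stops darker.
Shutter speed: 2 → 1.6 → 1.3 → 1 → 0.8 → 0.6 → 0.5 → 0.4 → 0.3 → 1/4 → 1/5.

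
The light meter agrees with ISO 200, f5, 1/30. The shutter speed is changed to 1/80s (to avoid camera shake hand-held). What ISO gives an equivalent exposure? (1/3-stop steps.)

ISO 500

Shutter speed: 1/30 → 1/40 → 1/50 → 1/60 → 1/80 — 1 1/3 stops faster (darker).
Need 1 1/3 stops brighter from the ISO: 200 → 250 → 320 → 400 → 500.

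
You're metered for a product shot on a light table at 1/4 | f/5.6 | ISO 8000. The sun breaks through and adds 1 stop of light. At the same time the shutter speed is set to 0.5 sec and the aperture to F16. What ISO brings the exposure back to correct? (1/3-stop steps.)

ISO 16000

Scene light: 1 stop brighter.
Shutter speed: 1/4 → 0.3 → 0.4 → 0.5 — 1 stop slower (brighter).
Aperture: f/5.6 → f/6.3 → f/7.1 → f/8 → f/9 → f/10 → f/11 → f/13 → f/14 → f/16 — 3 stops narrower (darker).
Net so far: 1 stop darker. ISO: 8000 → 10000 → 12800 → 16000.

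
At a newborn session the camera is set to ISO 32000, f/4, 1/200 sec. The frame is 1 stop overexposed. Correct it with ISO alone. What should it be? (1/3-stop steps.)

ISO 16000

Overexposed by 1 stop → need 1 stop darker.
ISO: 32000 → 25600 → 20000 → 16000.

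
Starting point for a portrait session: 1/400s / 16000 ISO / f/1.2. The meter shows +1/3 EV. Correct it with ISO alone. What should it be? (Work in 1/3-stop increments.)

ISO 12800

Overexposed by 1/3 stop → need 1/3 stop darker.
ISO: 16000 → 12800.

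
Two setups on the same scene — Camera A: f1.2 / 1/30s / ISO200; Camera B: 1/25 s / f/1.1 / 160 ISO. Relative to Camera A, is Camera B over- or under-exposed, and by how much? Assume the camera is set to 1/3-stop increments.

1/3 stop brighter

Aperture: f/1.2 → f/1.1 — 1/3 stop opened up (brighter).
Shutter speed: 1/30 → 1/25 — 1/3 stop slower (brighter).
ISO: 200 → 160 — 1/3 stop dropped (darker).
Net: +1/3 +1/3 −1/3 = +1/3 stops.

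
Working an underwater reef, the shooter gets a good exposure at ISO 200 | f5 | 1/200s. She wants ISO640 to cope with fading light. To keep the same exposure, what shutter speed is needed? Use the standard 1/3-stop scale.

1/640s

ISO: 200 → 250 → 320 → 400 → 500 → 640 — 1 2/3 stops higher (brighter).
Need 1 2/3 stops darker from the shutter speed: 1/200 → 1/250 → 1/320 → 1/400 → 1/500 → 1/640.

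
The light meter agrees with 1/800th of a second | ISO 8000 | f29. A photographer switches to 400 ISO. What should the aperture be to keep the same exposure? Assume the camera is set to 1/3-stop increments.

ISO: 8000 → 6400 → 5000 → 4000 → 3200 → 2500 → 2000 → 1600 → 1250 → 1000 → 800 → 640 → 500 → 400 — 4 1/3 stops dropped (darker).
Need 4 1/3 stops brighter from the aperture: f/29 → f/25 → f/22 → f/20 → f/18 → f/16 → f/14 → f/13 → f/11 → f/10 → f/9 → f/8 → f/7.1 → f/6.3.

f/6.3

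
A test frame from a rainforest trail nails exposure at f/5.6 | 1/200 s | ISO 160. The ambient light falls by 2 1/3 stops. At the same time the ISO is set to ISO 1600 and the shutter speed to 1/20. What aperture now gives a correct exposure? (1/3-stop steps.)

f/25

Scene light: 2 1/3 stops darker.
ISO: 160 → 200 → 250 → 320 → 400 → 500 → 640 → 800 → 1000 → 1250 → 1600 — 3 1/3 stops raised (brighter).
Shutter speed: 1/200 → 1/160 → 1/125 → 1/100 → 1/80 → 1/60 → 1/50 → 1/40 → 1/30 → 1/25 → 1/20 — 3 1/3 stops slower (brighter).
Net so far: 4 1/3 stops brighter. Aperture: f/5.6 → f/6.3 → f/7.1 → f/8 → f/9 → f/10 → f/11 → f/13 → f/14 → f/16 → f/18 → f/20 → f/22 → f/25.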